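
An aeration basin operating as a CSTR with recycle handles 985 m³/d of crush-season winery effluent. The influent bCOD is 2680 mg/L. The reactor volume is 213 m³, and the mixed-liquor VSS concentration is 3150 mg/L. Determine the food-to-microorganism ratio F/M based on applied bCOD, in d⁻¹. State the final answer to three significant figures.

F/M ≈ 3.93 d⁻¹

F/M = applied load / biomass = Q·S₀/(V·X) = 985 × 2680 / (213.0 × 3150) = 3.934 d⁻¹.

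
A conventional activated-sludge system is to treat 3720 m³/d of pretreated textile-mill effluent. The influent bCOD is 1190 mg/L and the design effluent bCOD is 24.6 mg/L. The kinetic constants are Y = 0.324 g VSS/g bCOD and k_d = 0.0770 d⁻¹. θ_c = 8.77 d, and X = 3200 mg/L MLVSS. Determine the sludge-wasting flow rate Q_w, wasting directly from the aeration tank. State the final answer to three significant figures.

From the SRT design equation V = Y Q (S₀−S) θ_c / [X (1 + k_d θ_c)] = 0.324 × 3720 × (1190 − 24.6) × 8.77 / [3200 × (1 + 0.0770 × 8.77)] = 1.23×10^7 / 5361 = 2298 m³.
Wasting from the aeration tank: Q_w = V / θ_c = 2298 / 8.77 = 262.0 m³/d.

Q_w ≈ 262 m³/d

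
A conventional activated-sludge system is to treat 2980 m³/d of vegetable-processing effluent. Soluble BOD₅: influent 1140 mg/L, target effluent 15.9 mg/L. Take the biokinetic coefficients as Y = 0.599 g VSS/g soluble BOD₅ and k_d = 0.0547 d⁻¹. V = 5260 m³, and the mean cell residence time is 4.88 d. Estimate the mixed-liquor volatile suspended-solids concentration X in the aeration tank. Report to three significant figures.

X ≈ 1470 mg/L

Solving the biomass balance for X: X = Y Q (S₀−S) θ_c / [V (1+k_d θ_c)] = 0.599 × 2980 × (1140 − 15.9) × 4.88 / [5260 × (1 + 0.0547 × 4.88)] = 1469 mg/L.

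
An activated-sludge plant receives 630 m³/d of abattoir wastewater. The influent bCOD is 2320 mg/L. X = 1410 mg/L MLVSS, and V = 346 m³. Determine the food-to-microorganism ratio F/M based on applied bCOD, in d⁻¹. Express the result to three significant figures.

F/M = Q·S₀ / (V·X) = 630 × 2320 / (346.0 × 1410) = 2.996 g bCOD·(g VSS·d)⁻¹.

F/M ≈ 3.00 d⁻¹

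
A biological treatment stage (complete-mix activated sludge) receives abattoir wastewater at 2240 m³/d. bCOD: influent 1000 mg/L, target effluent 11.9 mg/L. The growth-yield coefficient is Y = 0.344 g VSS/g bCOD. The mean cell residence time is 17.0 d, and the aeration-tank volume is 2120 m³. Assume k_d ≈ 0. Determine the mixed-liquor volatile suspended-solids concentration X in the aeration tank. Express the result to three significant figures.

X ≈ 6110 mg/L

Without decay, X = Y Q (S₀−S) θ_c / V = 0.344 × 2240 × (1000 − 11.9) × 17.0 / 2120 = 6105 mg/L.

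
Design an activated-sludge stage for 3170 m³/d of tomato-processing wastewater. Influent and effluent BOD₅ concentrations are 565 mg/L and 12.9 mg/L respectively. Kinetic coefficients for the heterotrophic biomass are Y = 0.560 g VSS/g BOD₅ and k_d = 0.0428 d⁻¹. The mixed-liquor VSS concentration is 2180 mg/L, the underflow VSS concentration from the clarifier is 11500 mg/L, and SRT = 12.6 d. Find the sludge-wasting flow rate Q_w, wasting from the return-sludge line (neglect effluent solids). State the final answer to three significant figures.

From the SRT design equation V = Y Q (S₀−S) θ_c / [X (1 + k_d θ_c)] = 0.560 × 3170 × (565 − 12.9) × 12.6 / [2180 × (1 + 0.0428 × 12.6)] = 1.23×10^7 / 3356 = 3680 m³.
Q_w = (V·X)/(θ_c X_r) = 3680 × 2180 / (12.6 × 11500) = 55.37 m³/d.

Q_w ≈ 55.4 m³/d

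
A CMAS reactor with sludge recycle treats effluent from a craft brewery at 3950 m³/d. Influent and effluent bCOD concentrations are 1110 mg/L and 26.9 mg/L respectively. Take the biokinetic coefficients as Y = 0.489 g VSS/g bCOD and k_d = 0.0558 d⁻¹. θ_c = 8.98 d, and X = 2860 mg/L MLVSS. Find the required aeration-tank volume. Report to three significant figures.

Steady-state biomass mass balance: V·X·(1 + k_d·θ_c) = Y·Q·(S₀ − S)·θ_c, so V = 0.489 × 3950 × (1110 − 26.9) × 8.98 / [2860 × (1 + 0.0558 × 8.98)] = 1.88×10^7 / 4293 = 4376 m³.

V ≈ 4380 m³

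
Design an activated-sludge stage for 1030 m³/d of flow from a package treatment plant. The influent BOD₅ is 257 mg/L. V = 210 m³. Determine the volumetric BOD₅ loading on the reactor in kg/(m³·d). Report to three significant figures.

L_v ≈ 1.26 kg BOD₅/(m³·d)

Applied BOD₅ load per unit volume = Q·S₀/V = (1030 × 257/1000)/210.0 = 1.261 kg BOD₅·m⁻³·d⁻¹.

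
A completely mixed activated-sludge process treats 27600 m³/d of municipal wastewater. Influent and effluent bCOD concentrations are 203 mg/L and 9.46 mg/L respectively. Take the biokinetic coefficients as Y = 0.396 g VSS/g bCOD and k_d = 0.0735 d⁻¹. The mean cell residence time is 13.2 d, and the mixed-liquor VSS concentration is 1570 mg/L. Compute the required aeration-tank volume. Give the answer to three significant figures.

Rearranging the biomass balance for a CMAS with decay, V = Y·Q·ΔS·θ_c / [X·(1+k_d θ_c)] = 0.396 × 27600 × (203 − 9.46) × 13.2 / [1570 × (1 + 0.0735 × 13.2)] = 2.79×10^7 / 3093 = 9027 m³.

V ≈ 9030 m³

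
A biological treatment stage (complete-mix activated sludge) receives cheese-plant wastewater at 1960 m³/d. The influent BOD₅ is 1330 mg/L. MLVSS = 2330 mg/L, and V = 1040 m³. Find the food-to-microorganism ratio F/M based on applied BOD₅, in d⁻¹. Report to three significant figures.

F/M ≈ 1.08 d⁻¹

F/M = applied load / biomass = Q·S₀/(V·X) = 1960 × 1330 / (1040 × 2330) = 1.076 d⁻¹.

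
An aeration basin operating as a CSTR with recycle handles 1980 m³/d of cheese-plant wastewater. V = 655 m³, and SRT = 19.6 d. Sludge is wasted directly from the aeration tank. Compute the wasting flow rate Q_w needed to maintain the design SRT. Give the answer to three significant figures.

Q_w ≈ 33.4 m³/d

For wasting at MLVSS concentration, Q_w = V/θ_c = 655.0/19.6 = 33.42 m³/d.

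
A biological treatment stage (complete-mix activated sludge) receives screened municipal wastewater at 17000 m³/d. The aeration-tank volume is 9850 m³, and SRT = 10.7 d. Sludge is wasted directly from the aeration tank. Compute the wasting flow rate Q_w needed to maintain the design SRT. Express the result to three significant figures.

Q_w ≈ 921 m³/d

For wasting at MLVSS concentration, Q_w = V/θ_c = 9850/10.7 = 920.6 m³/d.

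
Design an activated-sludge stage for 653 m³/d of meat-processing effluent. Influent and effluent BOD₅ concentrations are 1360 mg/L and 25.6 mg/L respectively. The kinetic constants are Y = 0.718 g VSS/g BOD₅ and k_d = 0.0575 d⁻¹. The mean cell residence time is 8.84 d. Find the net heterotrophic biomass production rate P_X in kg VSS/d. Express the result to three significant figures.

Correct the yield for decay: Y_obs = Y/(1 + k_d θ_c) = 0.718 / (1 + 0.0575 × 8.84) = 0.718 / 1.508 = 0.4760.
Substrate removed = Q·(S₀ − S) = 653 m³/d × (1360 − 25.6) g/m³ = 8.71×10^5 g/d = 871.4 kg/d.
Biomass produced: P_X = Y_obs·Q·ΔS = 0.4760 × 871.4 ≈ 414.8 kg VSS/d.

P_X ≈ 415 kg VSS/d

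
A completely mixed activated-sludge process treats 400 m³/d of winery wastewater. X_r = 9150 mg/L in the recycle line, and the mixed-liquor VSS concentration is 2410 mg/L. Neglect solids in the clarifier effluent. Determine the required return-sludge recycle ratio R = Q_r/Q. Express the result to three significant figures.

Solids balance on the clarifier gives (1+R)X = R·X_r, so R = X/(X_r − X) = 2410 / (9150 − 2410) = 0.3576.

R ≈ 0.358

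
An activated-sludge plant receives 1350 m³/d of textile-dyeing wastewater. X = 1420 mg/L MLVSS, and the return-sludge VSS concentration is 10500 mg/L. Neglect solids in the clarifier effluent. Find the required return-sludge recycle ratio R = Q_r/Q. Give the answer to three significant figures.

Solids balance on the clarifier gives (1+R)X = R·X_r, so R = X/(X_r − X) = 1420 / (10500 − 1420) = 0.1564.

R ≈ 0.156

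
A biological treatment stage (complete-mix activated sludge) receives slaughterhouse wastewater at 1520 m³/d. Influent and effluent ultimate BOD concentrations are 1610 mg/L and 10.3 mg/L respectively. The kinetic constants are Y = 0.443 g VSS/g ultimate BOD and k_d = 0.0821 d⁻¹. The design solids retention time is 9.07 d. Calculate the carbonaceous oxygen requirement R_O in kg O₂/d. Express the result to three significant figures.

Observed yield with endogenous decay: Y_obs = Y / (1 + k_d·θ_c) = 0.443 / (1 + 0.0821 × 9.07) = 0.443 / 1.745 = 0.2539 g VSS/g ultimate BOD.
ΔS = 1610 − 10.3 = 1600 mg/L, so the substrate removal rate is 1520 × 1600/1000 = 2432 kg ultimate BOD/d.
Net sludge production P_X = 0.2539 × 2432 = 617.4 kg VSS/d.
R_O = Q·ΔS − 1.42 P_X = 2432 − 876.7 = 1555 kg O₂/d.

R_O ≈ 1550 kg O₂/d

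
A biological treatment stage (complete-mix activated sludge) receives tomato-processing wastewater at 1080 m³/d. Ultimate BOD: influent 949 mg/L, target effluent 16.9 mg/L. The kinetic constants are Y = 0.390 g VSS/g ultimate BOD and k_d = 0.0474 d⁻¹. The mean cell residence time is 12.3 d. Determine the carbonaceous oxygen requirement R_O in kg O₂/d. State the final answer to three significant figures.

Correct the yield for decay: Y_obs = Y/(1 + k_d θ_c) = 0.390 / (1 + 0.0474 × 12.3) = 0.390 / 1.583 = 0.2464.
ΔS = 949 − 16.9 = 932.1 mg/L, so the substrate removal rate is 1080 × 932.1/1000 = 1007 kg ultimate BOD/d.
Biomass synthesised: P_X = Y_obs × 1007 = 248.0 kg VSS/d.
R_O = Q·(S₀ − S) − 1.42·P_X = 1007 − 1.42 × 248.0 = 654.5 kg O₂/d.

R_O ≈ 654 kg O₂/d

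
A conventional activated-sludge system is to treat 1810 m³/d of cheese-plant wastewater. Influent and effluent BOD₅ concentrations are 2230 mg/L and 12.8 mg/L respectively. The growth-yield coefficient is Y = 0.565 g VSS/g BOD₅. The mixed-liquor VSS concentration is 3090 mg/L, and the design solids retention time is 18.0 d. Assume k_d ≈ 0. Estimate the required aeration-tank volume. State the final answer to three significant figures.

V ≈ 13200 m³

With k_d = 0 the design equation reduces to V = Y Q (S₀−S) θ_c / X = 0.565 × 1810 × (2230 − 12.8) × 18.0 / 3090 = 13208 m³.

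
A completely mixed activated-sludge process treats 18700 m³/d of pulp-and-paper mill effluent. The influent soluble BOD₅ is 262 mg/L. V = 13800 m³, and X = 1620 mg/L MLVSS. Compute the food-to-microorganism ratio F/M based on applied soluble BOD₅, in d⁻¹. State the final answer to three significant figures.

F/M ≈ 0.219 d⁻¹

F/M = Q·S₀ / (V·X) = 18700 × 262 / (13800 × 1620) = 0.2192 g soluble BOD₅·(g VSS·d)⁻¹.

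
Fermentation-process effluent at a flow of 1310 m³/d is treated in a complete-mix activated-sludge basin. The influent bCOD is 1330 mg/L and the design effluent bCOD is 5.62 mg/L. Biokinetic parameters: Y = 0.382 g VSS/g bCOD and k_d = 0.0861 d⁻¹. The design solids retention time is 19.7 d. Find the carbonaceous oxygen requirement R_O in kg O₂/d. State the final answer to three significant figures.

R_O ≈ 1390 kg O₂/d

The observed yield is Y_obs = Y/(1 + k_d·θ_c) = 0.382 / (1 + 0.0861 × 19.7) = 0.382 / 2.696 = 0.1417 g VSS per g bCOD removed.
Mass of bCOD removed per day: Q(S₀ − S) = 1310 × 1324 g/m³ = 1735 kg/d.
Net sludge production P_X = 0.1417 × 1735 = 245.8 kg VSS/d.
R_O = Q·ΔS − 1.42 P_X = 1735 − 349.1 = 1386 kg O₂/d.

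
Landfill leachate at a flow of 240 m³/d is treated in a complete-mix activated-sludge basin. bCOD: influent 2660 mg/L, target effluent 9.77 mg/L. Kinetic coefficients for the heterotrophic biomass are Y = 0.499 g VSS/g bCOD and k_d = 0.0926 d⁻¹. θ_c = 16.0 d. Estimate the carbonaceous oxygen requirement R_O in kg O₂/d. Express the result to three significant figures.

The observed yield is Y_obs = Y/(1 + k_d·θ_c) = 0.499 / (1 + 0.0926 × 16.0) = 0.499 / 2.482 = 0.2011 g VSS per g bCOD removed.
Mass of bCOD removed per day: Q(S₀ − S) = 240 × 2650 g/m³ = 636.1 kg/d.
Net sludge production P_X = 0.2011 × 636.1 = 127.9 kg VSS/d.
R_O = Q·(S₀ − S) − 1.42·P_X = 636.1 − 1.42 × 127.9 = 454.4 kg O₂/d.

R_O ≈ 454 kg O₂/d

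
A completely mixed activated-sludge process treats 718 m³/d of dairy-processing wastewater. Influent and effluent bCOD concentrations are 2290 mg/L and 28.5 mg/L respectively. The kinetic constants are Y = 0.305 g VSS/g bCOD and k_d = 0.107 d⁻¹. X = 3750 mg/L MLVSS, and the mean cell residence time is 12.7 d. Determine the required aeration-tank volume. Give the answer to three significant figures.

V ≈ 711 m³

Rearranging the biomass balance for a CMAS with decay, V = Y·Q·ΔS·θ_c / [X·(1+k_d θ_c)] = 0.305 × 718 × (2290 − 28.5) × 12.7 / [3750 × (1 + 0.107 × 12.7)] = 6.29×10^6 / 8846 = 711.0 m³.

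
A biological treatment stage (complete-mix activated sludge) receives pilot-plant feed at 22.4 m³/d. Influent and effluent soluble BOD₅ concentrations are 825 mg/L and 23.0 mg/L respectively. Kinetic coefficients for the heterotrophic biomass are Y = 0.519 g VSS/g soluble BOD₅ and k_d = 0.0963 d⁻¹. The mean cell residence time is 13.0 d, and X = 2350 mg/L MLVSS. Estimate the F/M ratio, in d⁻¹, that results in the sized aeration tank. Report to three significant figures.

F/M ≈ 0.343 d⁻¹

From the SRT design equation V = Y Q (S₀−S) θ_c / [X (1 + k_d θ_c)] = 0.519 × 22.4 × (825 − 23.0) × 13.0 / [2350 × (1 + 0.0963 × 13.0)] = 1.21×10^5 / 5292 = 22.90 m³.
F/M = applied load / biomass = Q·S₀/(V·X) = 22.4 × 825 / (22.90 × 2350) = 0.3433 d⁻¹.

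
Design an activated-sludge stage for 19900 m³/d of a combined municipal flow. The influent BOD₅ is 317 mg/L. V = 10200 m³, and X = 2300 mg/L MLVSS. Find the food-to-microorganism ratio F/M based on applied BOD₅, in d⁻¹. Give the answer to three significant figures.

F/M ≈ 0.269 d⁻¹

F/M = Q·S₀ / (V·X) = 19900 × 317 / (10200 × 2300) = 0.2689 g BOD₅·(g VSS·d)⁻¹.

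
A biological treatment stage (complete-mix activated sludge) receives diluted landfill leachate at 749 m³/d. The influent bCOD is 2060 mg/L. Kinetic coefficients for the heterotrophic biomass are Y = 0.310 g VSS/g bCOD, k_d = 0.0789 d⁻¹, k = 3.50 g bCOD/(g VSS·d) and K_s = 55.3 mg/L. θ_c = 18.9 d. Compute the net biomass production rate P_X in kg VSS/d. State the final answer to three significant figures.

For a completely mixed reactor with recycle the Lawrence–McCarty relation gives S = K_s·(1 + k_d·θ_c) / [θ_c·(Y·k − k_d) − 1] = 55.3 × (1 + 0.0789 × 18.9) / [18.9 × (0.310 × 3.50 − 0.0789) − 1] = 137.8 / 18.02 = 7.647 mg/L.
Y_obs = Y / (1 + k_d θ_c) = 0.310 / (1 + 0.0789 × 18.9) = 0.310 / 2.491 = 0.1244.
ΔS = 2060 − 7.65 = 2052 mg/L, so the substrate removal rate is 749 × 2052/1000 = 1537 kg bCOD/d.
P_X = Y_obs · Q(S₀ − S) = 0.1244 × 1537 = 191.3 kg VSS/d.

P_X ≈ 191 kg VSS/d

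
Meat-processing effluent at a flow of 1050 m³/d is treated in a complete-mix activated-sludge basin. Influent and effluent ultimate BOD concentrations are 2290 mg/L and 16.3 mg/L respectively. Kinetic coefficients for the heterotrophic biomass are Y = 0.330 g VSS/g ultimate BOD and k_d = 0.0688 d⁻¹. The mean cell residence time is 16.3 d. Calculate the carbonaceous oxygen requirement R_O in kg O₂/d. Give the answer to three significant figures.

Y_obs = Y / (1 + k_d θ_c) = 0.330 / (1 + 0.0688 × 16.3) = 0.330 / 2.121 = 0.1556.
Mass of ultimate BOD removed per day: Q(S₀ − S) = 1050 × 2274 g/m³ = 2387 kg/d.
Net sludge production P_X = 0.1556 × 2387 = 371.4 kg VSS/d.
R_O = Q·(S₀ − S) − 1.42·P_X = 2387 − 1.42 × 371.4 = 1860 kg O₂/d.

R_O ≈ 1860 kg O₂/d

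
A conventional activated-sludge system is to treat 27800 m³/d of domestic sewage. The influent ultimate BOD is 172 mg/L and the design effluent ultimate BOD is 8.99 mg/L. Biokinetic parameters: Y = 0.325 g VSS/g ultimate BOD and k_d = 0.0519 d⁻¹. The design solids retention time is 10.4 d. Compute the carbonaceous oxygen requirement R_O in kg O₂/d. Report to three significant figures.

R_O ≈ 3170 kg O₂/d

Y_obs = Y / (1 + k_d θ_c) = 0.325 / (1 + 0.0519 × 10.4) = 0.325 / 1.540 = 0.2111.
ΔS = 172 − 8.99 = 163.0 mg/L, so the substrate removal rate is 27800 × 163.0/1000 = 4532 kg ultimate BOD/d.
Biomass synthesised: P_X = Y_obs × 4532 = 956.5 kg VSS/d.
R_O = Q·ΔS − 1.42 P_X = 4532 − 1358 = 3173 kg O₂/d.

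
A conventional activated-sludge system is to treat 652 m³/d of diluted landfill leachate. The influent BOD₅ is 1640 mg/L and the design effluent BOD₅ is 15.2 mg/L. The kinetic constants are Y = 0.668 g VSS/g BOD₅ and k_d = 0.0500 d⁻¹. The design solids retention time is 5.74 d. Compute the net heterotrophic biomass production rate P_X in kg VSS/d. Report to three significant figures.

Y_obs = Y / (1 + k_d θ_c) = 0.668 / (1 + 0.0500 × 5.74) = 0.668 / 1.287 = 0.5190.
Q·(S₀ − S) = 652 × (1640 − 15.2) × 10⁻³ = 1059 kg/d removed.
So the net sludge growth is P_X = 0.5190 × 1059 = 549.9 kg VSS/d.

P_X ≈ 550 kg VSS/d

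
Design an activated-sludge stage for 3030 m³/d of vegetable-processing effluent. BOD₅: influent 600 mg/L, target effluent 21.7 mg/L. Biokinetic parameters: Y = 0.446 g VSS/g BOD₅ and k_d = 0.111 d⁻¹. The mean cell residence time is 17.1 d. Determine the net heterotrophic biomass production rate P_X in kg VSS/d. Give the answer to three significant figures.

Observed yield with endogenous decay: Y_obs = Y / (1 + k_d·θ_c) = 0.446 / (1 + 0.111 × 17.1) = 0.446 / 2.898 = 0.1539 g VSS/g BOD₅.
Q·(S₀ − S) = 3030 × (600 − 21.7) × 10⁻³ = 1752 kg/d removed.
Biomass produced: P_X = Y_obs·Q·ΔS = 0.1539 × 1752 ≈ 269.7 kg VSS/d.

P_X ≈ 270 kg VSS/d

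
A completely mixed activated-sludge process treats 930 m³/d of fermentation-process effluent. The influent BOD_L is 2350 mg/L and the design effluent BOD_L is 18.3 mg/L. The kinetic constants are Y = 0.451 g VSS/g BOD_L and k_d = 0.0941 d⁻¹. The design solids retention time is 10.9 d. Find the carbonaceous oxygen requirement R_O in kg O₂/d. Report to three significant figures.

The observed yield is Y_obs = Y/(1 + k_d·θ_c) = 0.451 / (1 + 0.0941 × 10.9) = 0.451 / 2.026 = 0.2226 g VSS per g BOD_L removed.
Substrate removed = Q·(S₀ − S) = 930 m³/d × (2350 − 18.3) g/m³ = 2.17×10^6 g/d = 2168 kg/d.
Net sludge production P_X = 0.2226 × 2168 = 482.8 kg VSS/d.
R_O = Q·ΔS − 1.42 P_X = 2168 − 685.6 = 1483 kg O₂/d.

R_O ≈ 1480 kg O₂/d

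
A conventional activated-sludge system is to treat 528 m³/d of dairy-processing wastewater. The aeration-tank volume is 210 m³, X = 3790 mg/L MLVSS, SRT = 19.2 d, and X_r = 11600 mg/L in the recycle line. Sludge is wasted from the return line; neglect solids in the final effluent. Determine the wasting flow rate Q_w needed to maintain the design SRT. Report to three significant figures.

Q_w ≈ 3.57 m³/d

Q_w = (V·X)/(θ_c X_r) = 210.0 × 3790 / (19.2 × 11600) = 3.574 m³/d.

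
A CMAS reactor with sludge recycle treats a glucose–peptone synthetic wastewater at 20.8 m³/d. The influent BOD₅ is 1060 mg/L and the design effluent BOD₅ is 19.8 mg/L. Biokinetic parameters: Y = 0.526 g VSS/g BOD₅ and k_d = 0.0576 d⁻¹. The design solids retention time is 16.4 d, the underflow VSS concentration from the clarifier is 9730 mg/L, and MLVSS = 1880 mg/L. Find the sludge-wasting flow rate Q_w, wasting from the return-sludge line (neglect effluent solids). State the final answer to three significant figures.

Q_w ≈ 0.601 m³/d

From the SRT design equation V = Y Q (S₀−S) θ_c / [X (1 + k_d θ_c)] = 0.526 × 20.8 × (1060 − 19.8) × 16.4 / [1880 × (1 + 0.0576 × 16.4)] = 1.87×10^5 / 3656 = 51.05 m³.
Wasting from the return line (neglecting effluent solids): Q_w = V·X / (θ_c·X_r) = 51.05 × 1880 / (16.4 × 9730) = 0.6015 m³/d.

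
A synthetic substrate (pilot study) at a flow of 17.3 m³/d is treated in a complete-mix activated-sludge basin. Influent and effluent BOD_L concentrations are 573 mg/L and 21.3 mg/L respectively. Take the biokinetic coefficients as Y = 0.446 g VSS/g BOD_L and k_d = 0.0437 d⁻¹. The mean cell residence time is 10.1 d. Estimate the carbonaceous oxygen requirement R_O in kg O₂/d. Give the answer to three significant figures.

Correct the yield for decay: Y_obs = Y/(1 + k_d θ_c) = 0.446 / (1 + 0.0437 × 10.1) = 0.446 / 1.441 = 0.3094.
Substrate removed = Q·(S₀ − S) = 17.3 m³/d × (573 − 21.3) g/m³ = 9.54×10^3 g/d = 9.544 kg/d.
Net sludge production P_X = 0.3094 × 9.544 = 2.953 kg VSS/d.
R_O = Q·ΔS − 1.42 P_X = 9.544 − 4.194 = 5.351 kg O₂/d.

R_O ≈ 5.35 kg O₂/d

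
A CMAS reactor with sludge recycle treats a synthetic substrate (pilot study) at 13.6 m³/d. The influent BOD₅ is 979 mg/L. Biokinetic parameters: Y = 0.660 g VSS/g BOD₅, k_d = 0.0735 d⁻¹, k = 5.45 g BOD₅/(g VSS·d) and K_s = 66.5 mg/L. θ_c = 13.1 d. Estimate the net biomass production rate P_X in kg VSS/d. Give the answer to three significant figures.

P_X ≈ 4.46 kg VSS/d

For a completely mixed reactor with recycle the Lawrence–McCarty relation gives S = K_s·(1 + k_d·θ_c) / [θ_c·(Y·k − k_d) − 1] = 66.5 × (1 + 0.0735 × 13.1) / [13.1 × (0.660 × 5.45 − 0.0735) − 1] = 130.5 / 45.16 = 2.891 mg/L.
Y_obs = Y / (1 + k_d θ_c) = 0.660 / (1 + 0.0735 × 13.1) = 0.660 / 1.963 = 0.3362.
Substrate removed = Q·(S₀ − S) = 13.6 m³/d × (979 − 2.89) g/m³ = 1.33×10^4 g/d = 13.28 kg/d.
P_X = Y_obs · Q(S₀ − S) = 0.3362 × 13.28 = 4.464 kg VSS/d.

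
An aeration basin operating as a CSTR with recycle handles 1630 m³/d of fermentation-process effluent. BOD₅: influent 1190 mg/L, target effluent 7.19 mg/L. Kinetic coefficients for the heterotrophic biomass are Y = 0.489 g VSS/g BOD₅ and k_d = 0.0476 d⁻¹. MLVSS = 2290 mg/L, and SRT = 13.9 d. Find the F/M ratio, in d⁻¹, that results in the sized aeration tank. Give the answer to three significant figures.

Rearranging the biomass balance for a CMAS with decay, V = Y·Q·ΔS·θ_c / [X·(1+k_d θ_c)] = 0.489 × 1630 × (1190 − 7.19) × 13.9 / [2290 × (1 + 0.0476 × 13.9)] = 1.31×10^7 / 3805 = 3444 m³.
F/M = applied load / biomass = Q·S₀/(V·X) = 1630 × 1190 / (3444 × 2290) = 0.2459 d⁻¹.

F/M ≈ 0.246 d⁻¹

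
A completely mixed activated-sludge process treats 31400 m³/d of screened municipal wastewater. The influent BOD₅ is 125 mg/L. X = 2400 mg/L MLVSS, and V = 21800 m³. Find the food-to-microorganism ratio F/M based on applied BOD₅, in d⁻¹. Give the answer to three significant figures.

F/M ≈ 0.0750 d⁻¹

F/M = Q·S₀ / (V·X) = 31400 × 125 / (21800 × 2400) = 0.07502 g BOD₅·(g VSS·d)⁻¹.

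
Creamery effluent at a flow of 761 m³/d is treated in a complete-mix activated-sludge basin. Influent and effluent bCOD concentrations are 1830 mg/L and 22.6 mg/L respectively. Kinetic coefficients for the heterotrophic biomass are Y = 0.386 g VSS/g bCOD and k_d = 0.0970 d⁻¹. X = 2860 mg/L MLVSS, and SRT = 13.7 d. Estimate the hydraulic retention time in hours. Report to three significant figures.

Steady-state biomass mass balance: V·X·(1 + k_d·θ_c) = Y·Q·(S₀ − S)·θ_c, so V = 0.386 × 761 × (1830 − 22.6) × 13.7 / [2860 × (1 + 0.0970 × 13.7)] = 7.27×10^6 / 6661 = 1092 m³.
τ = V/Q = 1092/761 = 1.435 d, or 34.44 h.

τ ≈ 34.4 h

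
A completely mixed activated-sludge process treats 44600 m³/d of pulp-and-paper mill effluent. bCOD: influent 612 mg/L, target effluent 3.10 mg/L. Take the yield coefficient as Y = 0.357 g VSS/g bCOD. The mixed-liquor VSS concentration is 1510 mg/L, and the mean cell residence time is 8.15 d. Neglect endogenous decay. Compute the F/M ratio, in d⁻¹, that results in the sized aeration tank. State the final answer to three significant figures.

Biomass mass balance (decay neglected): V·X = Y·Q·(S₀ − S)·θ_c, so V = 0.357 × 44600 × (612 − 3.10) × 8.15 / 1510 = 52327 m³.
Food-to-microorganism ratio F/M = Q S₀ / (V X) = 44600 × 612 / (52327 × 1510) = 0.3454 d⁻¹.

F/M ≈ 0.345 d⁻¹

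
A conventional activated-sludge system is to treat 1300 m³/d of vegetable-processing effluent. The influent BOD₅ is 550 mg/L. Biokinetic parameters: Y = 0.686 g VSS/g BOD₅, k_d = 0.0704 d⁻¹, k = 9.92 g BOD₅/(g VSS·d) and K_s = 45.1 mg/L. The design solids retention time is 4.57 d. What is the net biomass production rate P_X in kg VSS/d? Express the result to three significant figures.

Effluent substrate depends only on kinetics and SRT: S = K_s(1 + k_d θ_c) / [θ_c(Yk − k_d) − 1] = 45.1 × (1 + 0.0704 × 4.57) / [4.57 × (0.686 × 9.92 − 0.0704) − 1] = 59.61 / 29.78 = 2.002 mg/L.
Correct the yield for decay: Y_obs = Y/(1 + k_d θ_c) = 0.686 / (1 + 0.0704 × 4.57) = 0.686 / 1.322 = 0.5190.
ΔS = 550 − 2.00 = 548.0 mg/L, so the substrate removal rate is 1300 × 548.0/1000 = 712.4 kg BOD₅/d.
So the net sludge growth is P_X = 0.5190 × 712.4 = 369.7 kg VSS/d.

P_X ≈ 370 kg VSS/d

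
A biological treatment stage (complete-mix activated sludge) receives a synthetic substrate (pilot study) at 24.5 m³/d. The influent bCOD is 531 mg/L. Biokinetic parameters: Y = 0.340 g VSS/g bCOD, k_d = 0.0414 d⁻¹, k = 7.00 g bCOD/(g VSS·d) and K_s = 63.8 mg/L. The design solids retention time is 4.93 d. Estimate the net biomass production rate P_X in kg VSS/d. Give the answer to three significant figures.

Effluent substrate depends only on kinetics and SRT: S = K_s(1 + k_d θ_c) / [θ_c(Yk − k_d) − 1] = 63.8 × (1 + 0.0414 × 4.93) / [4.93 × (0.340 × 7.00 − 0.0414) − 1] = 76.82 / 10.53 = 7.296 mg/L.
Y_obs = Y / (1 + k_d θ_c) = 0.340 / (1 + 0.0414 × 4.93) = 0.340 / 1.204 = 0.2824.
ΔS = 531 − 7.30 = 523.7 mg/L, so the substrate removal rate is 24.5 × 523.7/1000 = 12.83 kg bCOD/d.
Net biomass production P_X = Y_obs × Q·(S₀ − S) = 0.2824 × 12.83 = 3.623 kg VSS/d.

P_X ≈ 3.62 kg VSS/d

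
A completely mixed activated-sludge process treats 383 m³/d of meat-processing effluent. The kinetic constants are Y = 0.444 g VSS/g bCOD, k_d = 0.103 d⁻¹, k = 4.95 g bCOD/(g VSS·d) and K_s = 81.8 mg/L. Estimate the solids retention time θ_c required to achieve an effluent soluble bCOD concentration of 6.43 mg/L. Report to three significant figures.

Specific growth rate at S = 6.43 mg/L: μ = YkS/(K_s+S) = 0.444·4.95·6.43/(81.8+6.43) = 0.1602 d⁻¹.
Then 1/θ_c = μ − k_d = 0.1602 − 0.103 = 0.05717 d⁻¹, giving θ_c = 17.49 d.

θ_c ≈ 17.5 d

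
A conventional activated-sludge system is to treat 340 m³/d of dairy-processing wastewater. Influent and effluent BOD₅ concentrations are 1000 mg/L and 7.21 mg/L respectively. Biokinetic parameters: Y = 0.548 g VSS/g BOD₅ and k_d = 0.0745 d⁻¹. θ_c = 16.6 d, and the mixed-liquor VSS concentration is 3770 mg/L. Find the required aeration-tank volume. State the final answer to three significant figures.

V ≈ 364 m³

Steady-state biomass mass balance: V·X·(1 + k_d·θ_c) = Y·Q·(S₀ − S)·θ_c, so V = 0.548 × 340 × (1000 − 7.21) × 16.6 / [3770 × (1 + 0.0745 × 16.6)] = 3.07×10^6 / 8432 = 364.1 m³.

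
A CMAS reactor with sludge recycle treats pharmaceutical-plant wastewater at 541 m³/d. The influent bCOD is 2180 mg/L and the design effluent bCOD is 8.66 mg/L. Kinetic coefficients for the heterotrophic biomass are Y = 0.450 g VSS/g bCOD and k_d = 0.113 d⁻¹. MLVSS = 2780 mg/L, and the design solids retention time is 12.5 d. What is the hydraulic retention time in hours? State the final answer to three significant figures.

Steady-state biomass mass balance: V·X·(1 + k_d·θ_c) = Y·Q·(S₀ − S)·θ_c, so V = 0.450 × 541 × (2180 − 8.66) × 12.5 / [2780 × (1 + 0.113 × 12.5)] = 6.61×10^6 / 6707 = 985.2 m³.
Hydraulic retention time τ = V/Q = 985.2 / 541 = 1.821 d = 43.71 h.

τ ≈ 43.7 h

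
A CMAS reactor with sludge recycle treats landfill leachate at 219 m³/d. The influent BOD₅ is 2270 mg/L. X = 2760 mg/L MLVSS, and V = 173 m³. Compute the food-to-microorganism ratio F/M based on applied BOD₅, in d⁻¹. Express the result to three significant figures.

F/M ≈ 1.04 d⁻¹

F/M = Q·S₀ / (V·X) = 219 × 2270 / (173.0 × 2760) = 1.041 g BOD₅·(g VSS·d)⁻¹.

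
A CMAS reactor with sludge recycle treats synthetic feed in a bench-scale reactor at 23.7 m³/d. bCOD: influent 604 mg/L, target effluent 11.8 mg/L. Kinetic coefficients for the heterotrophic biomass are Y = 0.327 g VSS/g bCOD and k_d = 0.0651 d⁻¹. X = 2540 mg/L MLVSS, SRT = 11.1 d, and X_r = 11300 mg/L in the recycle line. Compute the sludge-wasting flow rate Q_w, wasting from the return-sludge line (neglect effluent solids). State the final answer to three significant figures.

Q_w ≈ 0.236 m³/d

Rearranging the biomass balance for a CMAS with decay, V = Y·Q·ΔS·θ_c / [X·(1+k_d θ_c)] = 0.327 × 23.7 × (604 − 11.8) × 11.1 / [2540 × (1 + 0.0651 × 11.1)] = 5.09×10^4 / 4375 = 11.64 m³.
Q_w = (V·X)/(θ_c X_r) = 11.64 × 2540 / (11.1 × 11300) = 0.2358 m³/d.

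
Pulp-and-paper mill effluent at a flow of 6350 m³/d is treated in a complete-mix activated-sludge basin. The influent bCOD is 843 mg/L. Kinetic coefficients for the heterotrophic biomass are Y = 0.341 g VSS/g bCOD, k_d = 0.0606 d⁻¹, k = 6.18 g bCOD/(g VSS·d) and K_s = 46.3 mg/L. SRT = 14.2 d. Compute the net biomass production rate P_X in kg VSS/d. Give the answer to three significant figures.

P_X ≈ 978 kg VSS/d

For a completely mixed reactor with recycle the Lawrence–McCarty relation gives S = K_s·(1 + k_d·θ_c) / [θ_c·(Y·k − k_d) − 1] = 46.3 × (1 + 0.0606 × 14.2) / [14.2 × (0.341 × 6.18 − 0.0606) − 1] = 86.14 / 28.06 = 3.069 mg/L.
Correct the yield for decay: Y_obs = Y/(1 + k_d θ_c) = 0.341 / (1 + 0.0606 × 14.2) = 0.341 / 1.861 = 0.1833.
Substrate removed = Q·(S₀ − S) = 6350 m³/d × (843 − 3.07) g/m³ = 5.33×10^6 g/d = 5334 kg/d.
P_X = Y_obs · Q(S₀ − S) = 0.1833 × 5334 = 977.5 kg VSS/d.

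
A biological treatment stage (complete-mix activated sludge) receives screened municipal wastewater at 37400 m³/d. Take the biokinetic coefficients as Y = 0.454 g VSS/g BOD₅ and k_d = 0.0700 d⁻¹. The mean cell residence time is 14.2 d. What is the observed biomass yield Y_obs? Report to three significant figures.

Correct the yield for decay: Y_obs = Y/(1 + k_d θ_c) = 0.454 / (1 + 0.0700 × 14.2) = 0.454 / 1.994 = 0.2277.

Y_obs ≈ 0.228 g VSS/g BOD₅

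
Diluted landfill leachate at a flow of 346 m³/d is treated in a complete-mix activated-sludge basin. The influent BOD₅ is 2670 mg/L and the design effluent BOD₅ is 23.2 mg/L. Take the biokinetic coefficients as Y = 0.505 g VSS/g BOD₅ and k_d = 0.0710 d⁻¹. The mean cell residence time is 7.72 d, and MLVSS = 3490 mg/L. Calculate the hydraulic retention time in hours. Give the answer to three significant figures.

Rearranging the biomass balance for a CMAS with decay, V = Y·Q·ΔS·θ_c / [X·(1+k_d θ_c)] = 0.505 × 346 × (2670 − 23.2) × 7.72 / [3490 × (1 + 0.0710 × 7.72)] = 3.57×10^6 / 5403 = 660.8 m³.
Hydraulic retention time τ = V/Q = 660.8 / 346 = 1.910 d = 45.84 h.

τ ≈ 45.8 h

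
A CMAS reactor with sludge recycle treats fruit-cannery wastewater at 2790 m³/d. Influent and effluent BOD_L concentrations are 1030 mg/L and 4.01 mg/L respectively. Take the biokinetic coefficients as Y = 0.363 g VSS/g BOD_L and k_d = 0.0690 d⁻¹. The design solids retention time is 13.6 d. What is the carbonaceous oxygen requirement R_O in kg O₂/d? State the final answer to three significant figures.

R_O ≈ 2100 kg O₂/d

Observed yield with endogenous decay: Y_obs = Y / (1 + k_d·θ_c) = 0.363 / (1 + 0.0690 × 13.6) = 0.363 / 1.938 = 0.1873 g VSS/g BOD_L.
ΔS = 1030 − 4.01 = 1026 mg/L, so the substrate removal rate is 2790 × 1026/1000 = 2863 kg BOD_L/d.
Biomass synthesised: P_X = Y_obs × 2863 = 536.1 kg VSS/d.
R_O = Q·ΔS − 1.42 P_X = 2863 − 761.2 = 2101 kg O₂/d.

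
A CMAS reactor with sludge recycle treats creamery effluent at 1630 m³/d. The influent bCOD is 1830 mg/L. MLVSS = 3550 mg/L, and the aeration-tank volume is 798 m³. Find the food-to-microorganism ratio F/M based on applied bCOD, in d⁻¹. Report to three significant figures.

F/M ≈ 1.05 d⁻¹

F/M = applied load / biomass = Q·S₀/(V·X) = 1630 × 1830 / (798.0 × 3550) = 1.053 d⁻¹.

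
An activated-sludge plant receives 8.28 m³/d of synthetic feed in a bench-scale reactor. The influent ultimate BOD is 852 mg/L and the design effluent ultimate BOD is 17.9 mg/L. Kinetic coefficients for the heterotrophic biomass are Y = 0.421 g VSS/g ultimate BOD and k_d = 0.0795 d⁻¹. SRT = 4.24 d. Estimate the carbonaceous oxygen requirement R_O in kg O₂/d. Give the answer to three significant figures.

The observed yield is Y_obs = Y/(1 + k_d·θ_c) = 0.421 / (1 + 0.0795 × 4.24) = 0.421 / 1.337 = 0.3149 g VSS per g ultimate BOD removed.
Q·(S₀ − S) = 8.28 × (852 − 17.9) × 10⁻³ = 6.906 kg/d removed.
P_X = Y_obs·Q·(S₀ − S) = 0.3149 × 6.906 = 2.175 kg VSS/d.
R_O = Q·ΔS − 1.42 P_X = 6.906 − 3.088 = 3.818 kg O₂/d.

R_O ≈ 3.82 kg O₂/d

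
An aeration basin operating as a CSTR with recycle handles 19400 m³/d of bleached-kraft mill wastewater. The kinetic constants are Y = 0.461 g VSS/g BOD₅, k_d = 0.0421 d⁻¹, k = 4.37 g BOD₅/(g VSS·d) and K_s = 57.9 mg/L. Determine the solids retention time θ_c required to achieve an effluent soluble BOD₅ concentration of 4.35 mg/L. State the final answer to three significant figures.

θ_c ≈ 10.1 d

Specific growth rate at S = 4.35 mg/L: μ = YkS/(K_s+S) = 0.461·4.37·4.35/(57.9+4.35) = 0.1408 d⁻¹.
θ_c = 1/(μ − k_d) = 1/(0.1408 − 0.0421) = 1/0.09868 = 10.13 d.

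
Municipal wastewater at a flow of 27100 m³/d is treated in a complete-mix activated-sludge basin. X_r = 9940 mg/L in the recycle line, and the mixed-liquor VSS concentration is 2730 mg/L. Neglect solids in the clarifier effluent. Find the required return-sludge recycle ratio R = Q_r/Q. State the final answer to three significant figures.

R = Q_r/Q = X/(X_r − X) = 2730 / (9940 − 2730) = 0.3786.

R ≈ 0.379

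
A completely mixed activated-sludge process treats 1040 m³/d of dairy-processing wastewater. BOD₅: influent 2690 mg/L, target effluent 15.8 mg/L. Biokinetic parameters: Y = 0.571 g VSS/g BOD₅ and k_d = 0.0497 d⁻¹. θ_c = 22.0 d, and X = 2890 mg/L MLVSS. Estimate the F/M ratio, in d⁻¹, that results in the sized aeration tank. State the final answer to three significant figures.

From the SRT design equation V = Y Q (S₀−S) θ_c / [X (1 + k_d θ_c)] = 0.571 × 1040 × (2690 − 15.8) × 22.0 / [2890 × (1 + 0.0497 × 22.0)] = 3.49×10^7 / 6050 = 5775 m³.
Food-to-microorganism ratio F/M = Q S₀ / (V X) = 1040 × 2690 / (5775 × 2890) = 0.1676 d⁻¹.

F/M ≈ 0.168 d⁻¹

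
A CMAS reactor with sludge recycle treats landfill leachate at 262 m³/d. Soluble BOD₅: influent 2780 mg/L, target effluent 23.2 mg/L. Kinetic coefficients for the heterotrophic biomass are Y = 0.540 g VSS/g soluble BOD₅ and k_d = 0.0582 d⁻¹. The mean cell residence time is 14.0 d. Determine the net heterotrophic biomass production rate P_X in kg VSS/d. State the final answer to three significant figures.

The observed yield is Y_obs = Y/(1 + k_d·θ_c) = 0.540 / (1 + 0.0582 × 14.0) = 0.540 / 1.815 = 0.2976 g VSS per g soluble BOD₅ removed.
ΔS = 2780 − 23.2 = 2757 mg/L, so the substrate removal rate is 262 × 2757/1000 = 722.3 kg soluble BOD₅/d.
So the net sludge growth is P_X = 0.2976 × 722.3 = 214.9 kg VSS/d.

P_X ≈ 215 kg VSS/d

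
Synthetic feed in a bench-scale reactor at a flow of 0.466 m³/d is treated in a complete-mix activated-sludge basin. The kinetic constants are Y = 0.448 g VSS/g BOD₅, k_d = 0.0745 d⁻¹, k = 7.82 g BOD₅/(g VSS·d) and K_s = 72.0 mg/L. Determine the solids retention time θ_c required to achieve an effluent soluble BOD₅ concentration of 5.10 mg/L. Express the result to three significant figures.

θ_c ≈ 6.36 d

At the target effluent, Y k S/(K_s+S) = 0.448×7.82×5.10/77.10 = 0.2317 d⁻¹.
1/θ_c = 0.2317 − 0.0745 = 0.1572 d⁻¹, so θ_c = 6.360 d.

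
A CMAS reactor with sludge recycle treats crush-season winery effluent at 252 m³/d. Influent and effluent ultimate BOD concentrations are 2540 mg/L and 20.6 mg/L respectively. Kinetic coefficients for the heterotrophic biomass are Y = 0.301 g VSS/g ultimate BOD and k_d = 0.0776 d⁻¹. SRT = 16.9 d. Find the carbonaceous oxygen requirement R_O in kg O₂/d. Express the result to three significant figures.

R_O ≈ 517 kg O₂/d

Y_obs = Y / (1 + k_d θ_c) = 0.301 / (1 + 0.0776 × 16.9) = 0.301 / 2.311 = 0.1302.
Mass of ultimate BOD removed per day: Q(S₀ − S) = 252 × 2519 g/m³ = 634.9 kg/d.
P_X = Y_obs·Q·(S₀ − S) = 0.1302 × 634.9 = 82.68 kg VSS/d.
Carbonaceous O₂ demand = substrate oxidised − cell-mass equivalent = 634.9 − 1.42 × 82.68 = 517.5 kg O₂/d.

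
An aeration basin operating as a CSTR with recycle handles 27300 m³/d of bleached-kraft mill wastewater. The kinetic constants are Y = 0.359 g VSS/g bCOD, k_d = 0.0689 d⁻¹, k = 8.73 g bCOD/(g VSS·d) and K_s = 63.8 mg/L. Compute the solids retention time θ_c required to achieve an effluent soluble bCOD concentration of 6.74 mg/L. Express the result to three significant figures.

θ_c ≈ 4.34 d

Specific growth rate at S = 6.74 mg/L: μ = YkS/(K_s+S) = 0.359·8.73·6.74/(63.8+6.74) = 0.2995 d⁻¹.
Then 1/θ_c = μ − k_d = 0.2995 − 0.0689 = 0.2306 d⁻¹, giving θ_c = 4.337 d.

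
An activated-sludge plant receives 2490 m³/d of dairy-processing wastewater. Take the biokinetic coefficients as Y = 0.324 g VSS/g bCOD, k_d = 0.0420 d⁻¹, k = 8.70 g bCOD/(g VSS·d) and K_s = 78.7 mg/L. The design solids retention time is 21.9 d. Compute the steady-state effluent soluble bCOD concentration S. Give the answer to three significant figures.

S ≈ 2.53 mg/L

From the Monod/SRT balance for a CMAS, S = K_s·(1+k_d θ_c)/[θ_c·(Y k − k_d) − 1] = 78.7 × (1 + 0.0420 × 21.9) / [21.9 × (0.324 × 8.70 − 0.0420) − 1] = 151.1 / 59.81 = 2.526 mg/L.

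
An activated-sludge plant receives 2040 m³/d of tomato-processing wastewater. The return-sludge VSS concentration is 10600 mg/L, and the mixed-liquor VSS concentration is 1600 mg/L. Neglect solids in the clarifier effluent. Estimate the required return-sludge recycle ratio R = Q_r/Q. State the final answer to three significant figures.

R = Q_r/Q = X/(X_r − X) = 1600 / (10600 − 1600) = 0.1778.

R ≈ 0.178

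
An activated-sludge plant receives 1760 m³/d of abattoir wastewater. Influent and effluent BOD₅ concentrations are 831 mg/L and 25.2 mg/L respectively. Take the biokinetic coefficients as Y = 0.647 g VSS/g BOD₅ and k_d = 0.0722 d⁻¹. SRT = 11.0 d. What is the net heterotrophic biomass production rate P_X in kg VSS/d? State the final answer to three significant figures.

Observed yield with endogenous decay: Y_obs = Y / (1 + k_d·θ_c) = 0.647 / (1 + 0.0722 × 11.0) = 0.647 / 1.794 = 0.3606 g VSS/g BOD₅.
Substrate removed = Q·(S₀ − S) = 1760 m³/d × (831 − 25.2) g/m³ = 1.42×10^6 g/d = 1418 kg/d.
Net biomass production P_X = Y_obs × Q·(S₀ − S) = 0.3606 × 1418 = 511.4 kg VSS/d.

P_X ≈ 511 kg VSS/d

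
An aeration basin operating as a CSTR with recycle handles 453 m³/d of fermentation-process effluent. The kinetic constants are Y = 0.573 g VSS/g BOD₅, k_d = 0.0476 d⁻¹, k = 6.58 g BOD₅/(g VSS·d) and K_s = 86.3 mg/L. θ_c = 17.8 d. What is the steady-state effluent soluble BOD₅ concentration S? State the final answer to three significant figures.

S ≈ 2.44 mg/L

From the Monod/SRT balance for a CMAS, S = K_s·(1+k_d θ_c)/[θ_c·(Y k − k_d) − 1] = 86.3 × (1 + 0.0476 × 17.8) / [17.8 × (0.573 × 6.58 − 0.0476) − 1] = 159.4 / 65.26 = 2.443 mg/L.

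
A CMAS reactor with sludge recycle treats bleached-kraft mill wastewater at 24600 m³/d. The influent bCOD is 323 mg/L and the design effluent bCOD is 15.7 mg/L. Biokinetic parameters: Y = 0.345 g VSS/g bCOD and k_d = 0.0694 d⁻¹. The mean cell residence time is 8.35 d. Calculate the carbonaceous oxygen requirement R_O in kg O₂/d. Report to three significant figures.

Correct the yield for decay: Y_obs = Y/(1 + k_d θ_c) = 0.345 / (1 + 0.0694 × 8.35) = 0.345 / 1.579 = 0.2184.
ΔS = 323 − 15.7 = 307.3 mg/L, so the substrate removal rate is 24600 × 307.3/1000 = 7560 kg bCOD/d.
Biomass synthesised: P_X = Y_obs × 7560 = 1651 kg VSS/d.
R_O = Q·ΔS − 1.42 P_X = 7560 − 2345 = 5215 kg O₂/d.

R_O ≈ 5210 kg O₂/d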